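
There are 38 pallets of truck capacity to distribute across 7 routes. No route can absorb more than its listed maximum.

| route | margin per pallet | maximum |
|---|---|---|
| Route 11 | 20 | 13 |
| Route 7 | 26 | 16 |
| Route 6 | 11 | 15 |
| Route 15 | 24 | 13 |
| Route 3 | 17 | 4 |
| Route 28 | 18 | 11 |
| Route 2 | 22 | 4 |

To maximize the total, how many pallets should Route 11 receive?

Order the routes by margin per pallet: Route 7 26 > Route 15 24 > Route 2 22 > Route 11 20 > Route 28 18 > Route 3 17 > Route 6 11.
Route 7: +16 to 16 (cap) — 22 left.
Route 15: +13 to 13 (cap) — 9 left.
Give Route 2 4 to hit its cap of 4 — 5 left.
Route 11 has room for 13 but only 5 remain, so it gets 5.

5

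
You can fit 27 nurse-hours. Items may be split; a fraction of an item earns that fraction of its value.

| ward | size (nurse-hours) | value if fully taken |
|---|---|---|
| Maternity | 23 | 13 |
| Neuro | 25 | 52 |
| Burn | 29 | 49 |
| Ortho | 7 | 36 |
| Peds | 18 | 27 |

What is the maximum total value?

77.6

Best value per unit of size first: Ortho 36/7≈5.14, Neuro 52/25≈2.08, Burn 49/29≈1.69, Peds 27/18≈1.5, Maternity 13/23≈0.565.
Take all of Ortho (7 nurse-hours, value 36) → 20 nurse-hours left.
Fill the last 20 nurse-hours with part of Neuro: 20/25 of it earns 41.6.
Total value = 77.6.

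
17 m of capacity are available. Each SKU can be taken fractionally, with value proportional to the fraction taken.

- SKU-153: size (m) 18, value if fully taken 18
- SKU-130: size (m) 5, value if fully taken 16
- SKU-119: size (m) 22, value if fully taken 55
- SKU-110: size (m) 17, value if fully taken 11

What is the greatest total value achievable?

46

Sort by value density: SKU-130 16/5≈3.2, SKU-119 55/22≈2.5, SKU-153 18/18≈1, SKU-110 11/17≈0.647.
All 5 m of SKU-130 fit (value 16) ; 12 remain.
Only 12 m remain; take 12/22 of SKU-119 for value 55×12/22 = 30.
Total value = 46.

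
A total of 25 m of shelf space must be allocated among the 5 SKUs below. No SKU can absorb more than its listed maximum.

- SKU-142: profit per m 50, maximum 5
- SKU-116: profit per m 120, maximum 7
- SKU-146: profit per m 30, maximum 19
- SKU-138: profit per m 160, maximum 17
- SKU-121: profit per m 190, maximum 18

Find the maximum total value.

Order the SKUs by profit per m: SKU-121 190 > SKU-138 160 > SKU-116 120 > SKU-142 50 > SKU-146 30.
SKU-121 takes 18 to reach its cap of 18 → 7 left.
SKU-138 has room for 17 but only 7 remain, so it gets 7.
Total = 160×7 + 190×18 = 4540.

4540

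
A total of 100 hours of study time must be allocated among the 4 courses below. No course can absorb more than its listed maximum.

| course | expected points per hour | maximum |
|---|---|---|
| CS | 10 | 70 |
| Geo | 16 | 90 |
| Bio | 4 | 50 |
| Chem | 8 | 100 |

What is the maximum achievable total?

1540

Highest expected points per hour first: Geo 16 > CS 10 > Chem 8 > Bio 4.
Geo: +90 to 90 (cap) ; 10 left.
Only 10 left; CS takes them to reach 10.
Total = 10×10 + 16×90 = 1540.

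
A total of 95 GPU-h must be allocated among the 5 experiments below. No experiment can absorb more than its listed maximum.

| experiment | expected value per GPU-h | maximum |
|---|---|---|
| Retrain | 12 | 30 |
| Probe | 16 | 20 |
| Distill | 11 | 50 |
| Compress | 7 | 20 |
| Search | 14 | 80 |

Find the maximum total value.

1370

Rank by expected value per GPU-h: Probe 16 > Search 14 > Retrain 12 > Distill 11 > Compress 7.
Probe: +20 to 20 (cap) ; 75 left.
Only 75 left; Search takes them to reach 75.
Total = 16×20 + 14×75 = 1370.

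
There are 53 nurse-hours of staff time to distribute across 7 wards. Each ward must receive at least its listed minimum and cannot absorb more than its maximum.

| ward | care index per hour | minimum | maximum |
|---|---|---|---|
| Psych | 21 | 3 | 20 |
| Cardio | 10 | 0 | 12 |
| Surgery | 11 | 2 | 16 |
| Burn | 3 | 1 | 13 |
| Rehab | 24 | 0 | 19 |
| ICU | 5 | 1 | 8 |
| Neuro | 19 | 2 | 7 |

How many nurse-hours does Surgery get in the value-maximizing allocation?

5

Meeting every minimum uses 3+0+2+1+0+1+2 = 9 nurse-hours, leaving 44.
Order the wards by care index per hour: Rehab 24 > Psych 21 > Neuro 19 > Surgery 11 > Cardio 10 > ICU 5 > Burn 3.
Rehab: +19 to 19 (cap) → 25 left.
Give Psych 17 more to hit its cap of 20 → 8 left.
Neuro takes 5 more to reach its cap of 7 → 3 left.
Surgery: +3 (room for 14) → 5. Pool exhausted.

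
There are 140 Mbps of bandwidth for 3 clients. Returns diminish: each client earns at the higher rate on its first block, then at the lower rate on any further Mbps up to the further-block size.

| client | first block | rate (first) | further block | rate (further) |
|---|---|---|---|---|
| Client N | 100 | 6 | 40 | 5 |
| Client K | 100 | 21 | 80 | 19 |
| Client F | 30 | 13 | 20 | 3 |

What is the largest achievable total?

Treat each block as its own option and order by rate: Client K/T1 21 > Client K/T2 19 > Client F/T1 13 > Client N/T1 6 > Client N/T2 5 > Client F/T2 3.
Client K T1 at 21: fill all 100 ; 40 left.
Client K/T2: +40 of 80 at 19; pool empty.
Total = 21×100 + 19×40 = 2860.

2860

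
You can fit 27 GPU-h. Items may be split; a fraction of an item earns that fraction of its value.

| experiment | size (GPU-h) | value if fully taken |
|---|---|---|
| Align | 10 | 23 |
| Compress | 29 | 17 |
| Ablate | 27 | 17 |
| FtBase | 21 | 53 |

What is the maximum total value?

66.8

Sort by value density: FtBase 53/21≈2.52, Align 23/10≈2.3, Ablate 17/27≈0.63, Compress 17/29≈0.586.
Take all of FtBase (21 GPU-h, value 53) — 6 GPU-h left.
Only 6 GPU-h remain; take 6/10 of Align for value 23×6/10 = 13.8.
Total value = 66.8.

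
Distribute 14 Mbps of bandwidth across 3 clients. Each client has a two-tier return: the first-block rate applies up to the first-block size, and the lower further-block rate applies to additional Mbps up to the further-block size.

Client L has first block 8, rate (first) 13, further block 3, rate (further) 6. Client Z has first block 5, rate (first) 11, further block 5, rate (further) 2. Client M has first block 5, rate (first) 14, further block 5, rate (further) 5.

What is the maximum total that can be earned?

Treat each block as its own option and order by rate: Client M/tier1 14 > Client L/tier1 13 > Client Z/tier1 11 > Client L/tier2 6 > Client M/tier2 5 > Client Z/tier2 2.
Fill Client M tier1 block (5 at 14) ; 9 left.
Client L/tier1 (13): +8 ; 1 left.
Client Z tier1 at 11: only 1 left, fill 1.
Total = 14×5 + 13×8 + 11×1 = 185.

185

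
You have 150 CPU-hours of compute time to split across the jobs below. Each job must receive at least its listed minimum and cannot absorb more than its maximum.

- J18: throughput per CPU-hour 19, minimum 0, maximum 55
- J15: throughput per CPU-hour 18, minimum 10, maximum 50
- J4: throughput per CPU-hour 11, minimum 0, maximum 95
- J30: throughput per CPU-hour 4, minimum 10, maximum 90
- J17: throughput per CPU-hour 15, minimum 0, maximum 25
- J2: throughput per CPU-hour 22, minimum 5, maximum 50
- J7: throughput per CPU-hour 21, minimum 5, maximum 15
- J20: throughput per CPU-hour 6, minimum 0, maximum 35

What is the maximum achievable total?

2860

Meeting every minimum uses 0+10+0+10+0+5+5+0 = 30 CPU-hours, leaving 120.
Highest throughput per CPU-hour first: J2 22 > J7 21 > J18 19 > J15 18 > J17 15 > J4 11 > J20 6 > J30 4.
Give J2 45 more to hit its cap of 50 ; 75 left.
Give J7 10 more to hit its cap of 15 ; 65 left.
J18: +55 to 55 (cap) ; 10 left.
J15: +10 (room for 40) → 20. Pool exhausted.
Total = 19×55 + 18×20 + 4×10 + 22×50 + 21×15 = 2860.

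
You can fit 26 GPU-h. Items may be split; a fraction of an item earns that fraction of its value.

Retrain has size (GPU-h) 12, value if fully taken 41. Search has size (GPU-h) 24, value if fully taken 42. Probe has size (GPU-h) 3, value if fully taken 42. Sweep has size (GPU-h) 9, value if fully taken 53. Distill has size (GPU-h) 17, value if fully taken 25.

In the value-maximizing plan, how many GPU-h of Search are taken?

2

Rank by value-to-size ratio: Probe 42/3≈14, Sweep 53/9≈5.89, Retrain 41/12≈3.42, Search 42/24≈1.75, Distill 25/17≈1.47.
Probe: take in full, 3 GPU-h for value 42 → 23 left.
All 9 GPU-h of Sweep fit (value 53) → 14 remain.
Take all of Retrain (12 GPU-h, value 41) → 2 GPU-h left.
Fill the last 2 GPU-h with part of Search: 2/24 of it earns 3.5.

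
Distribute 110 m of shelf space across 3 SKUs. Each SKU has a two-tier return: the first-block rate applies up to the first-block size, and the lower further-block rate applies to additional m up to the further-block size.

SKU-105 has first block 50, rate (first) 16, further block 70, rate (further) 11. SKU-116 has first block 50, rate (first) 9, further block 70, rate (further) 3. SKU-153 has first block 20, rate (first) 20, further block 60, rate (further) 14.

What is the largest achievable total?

1760

Treat each block as its own option and order by rate: SKU-153/first 20 > SKU-105/first 16 > SKU-153/second 14 > SKU-105/second 11 > SKU-116/first 9 > SKU-116/second 3.
SKU-153 first at 20: fill all 20 — 90 left.
SKU-105/first (16): +50 — 40 left.
SKU-153/second: +40 of 60 at 14; pool empty.
Total = 20×20 + 16×50 + 14×40 = 1760.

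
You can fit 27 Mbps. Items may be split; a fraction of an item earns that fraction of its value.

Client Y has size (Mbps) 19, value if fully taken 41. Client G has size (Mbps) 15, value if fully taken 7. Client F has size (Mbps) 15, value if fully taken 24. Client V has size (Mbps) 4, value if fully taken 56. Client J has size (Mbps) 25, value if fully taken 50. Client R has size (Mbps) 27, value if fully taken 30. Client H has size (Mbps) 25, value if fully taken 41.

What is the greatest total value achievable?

Best value per unit of size first: Client V 56/4≈14, Client Y 41/19≈2.16, Client J 50/25≈2, Client H 41/25≈1.64, Client F 24/15≈1.6, Client R 30/27≈1.11, Client G 7/15≈0.467.
All 4 Mbps of Client V fit (value 56) — 23 remain.
Take all of Client Y (19 Mbps, value 41) — 4 Mbps left.
Fill the last 4 Mbps with part of Client J: 4/25 of it earns 8.
Total value = 105.

105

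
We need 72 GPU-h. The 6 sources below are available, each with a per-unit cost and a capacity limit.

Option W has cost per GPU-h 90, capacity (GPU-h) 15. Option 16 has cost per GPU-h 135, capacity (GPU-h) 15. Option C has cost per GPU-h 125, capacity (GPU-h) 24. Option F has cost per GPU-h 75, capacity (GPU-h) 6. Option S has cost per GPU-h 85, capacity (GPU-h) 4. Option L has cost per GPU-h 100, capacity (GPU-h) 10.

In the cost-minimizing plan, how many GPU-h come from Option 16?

Fill from the cheapest source first.
Option F at 75: take all 6 GPU-h ; 66 still needed.
Take 4 from Option S at 85 ; need 62 more.
Option W at 90: take all 15 GPU-h ; 47 still needed.
Option L (100): use full 10 ; 37 GPU-h to go.
Option C at 125: take all 24 GPU-h ; 13 still needed.
Take 13 from Option 16 at 135 to finish.

13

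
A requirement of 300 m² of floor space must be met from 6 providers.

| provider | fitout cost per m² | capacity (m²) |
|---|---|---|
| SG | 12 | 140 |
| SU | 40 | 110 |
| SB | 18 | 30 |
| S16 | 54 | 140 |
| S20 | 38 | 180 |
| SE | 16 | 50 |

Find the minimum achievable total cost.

6060

Cheapest first:
SG at 12: take all 140 m² ; 160 still needed.
SE at 16: take all 50 m² ; 110 still needed.
Take 30 from SB at 18 ; need 80 more.
S20 at 38: take 80 of its 180 ; requirement met.
SU, S16: unused.
Cost = 140×12 + 50×16 + 30×18 + 80×38 = 6060.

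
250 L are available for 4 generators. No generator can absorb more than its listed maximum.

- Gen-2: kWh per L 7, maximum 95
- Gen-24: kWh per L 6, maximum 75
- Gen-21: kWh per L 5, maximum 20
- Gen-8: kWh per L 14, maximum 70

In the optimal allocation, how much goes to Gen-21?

10

Order the generators by kWh per L: Gen-8 14 > Gen-2 7 > Gen-24 6 > Gen-21 5.
Gen-8 takes 70 to reach its cap of 70 → 180 left.
Gen-2: +95 to 95 (cap) → 85 left.
Give Gen-24 75 to hit its cap of 75 → 10 left.
Only 10 left; Gen-21 takes them to reach 10.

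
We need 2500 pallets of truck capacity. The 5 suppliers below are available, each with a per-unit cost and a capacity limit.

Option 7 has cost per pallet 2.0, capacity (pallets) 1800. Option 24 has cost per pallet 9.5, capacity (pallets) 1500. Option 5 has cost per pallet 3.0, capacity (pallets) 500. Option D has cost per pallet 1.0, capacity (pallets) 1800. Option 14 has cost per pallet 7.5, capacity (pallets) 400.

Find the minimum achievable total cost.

3200

Use suppliers in increasing cost order.
Option D at 1.0: take all 1800 pallets ; 700 still needed.
Take 700 from Option 7 at 2.0 to finish.
Option 5, Option 14, Option 24: unused.
Cost = 1800×1.0 + 700×2.0 = 3200.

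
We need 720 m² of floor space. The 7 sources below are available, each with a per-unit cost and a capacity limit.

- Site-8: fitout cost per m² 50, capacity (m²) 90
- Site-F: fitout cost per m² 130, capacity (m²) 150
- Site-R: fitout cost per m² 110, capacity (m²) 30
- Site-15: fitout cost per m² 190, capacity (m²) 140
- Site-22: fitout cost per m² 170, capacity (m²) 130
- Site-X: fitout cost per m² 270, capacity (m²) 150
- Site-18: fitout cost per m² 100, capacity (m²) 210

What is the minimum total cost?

91300

Use sources in increasing cost order.
Site-8 at 50: take all 90 m² ; 630 still needed.
Site-18 (100): use full 210 ; 420 m² to go.
Site-R (110): use full 30 ; 390 m² to go.
Site-F (130): use full 150 ; 240 m² to go.
Site-22 at 170: take all 130 m² ; 110 still needed.
Take 110 from Site-15 at 190 to finish.
Site-X: unused.
Cost = 90×50 + 210×100 + 30×110 + 150×130 + 130×170 + 110×190 = 91300.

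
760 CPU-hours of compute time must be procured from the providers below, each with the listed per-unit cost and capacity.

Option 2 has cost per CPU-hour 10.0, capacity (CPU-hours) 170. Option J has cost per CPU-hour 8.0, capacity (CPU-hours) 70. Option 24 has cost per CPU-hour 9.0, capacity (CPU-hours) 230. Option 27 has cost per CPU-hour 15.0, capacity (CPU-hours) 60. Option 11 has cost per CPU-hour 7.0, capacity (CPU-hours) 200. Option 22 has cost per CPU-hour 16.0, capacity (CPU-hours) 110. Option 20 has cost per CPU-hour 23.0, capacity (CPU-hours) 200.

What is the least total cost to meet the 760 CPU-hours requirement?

7110

Use providers in increasing cost order.
Option 11 (7.0): use full 200 → 560 CPU-hours to go.
Take 70 from Option J at 8.0 → need 490 more.
Option 24 (9.0): use full 230 → 260 CPU-hours to go.
Option 2 at 10.0: take all 170 CPU-hours → 90 still needed.
Option 27 at 15.0: take all 60 CPU-hours → 30 still needed.
Take 30 from Option 22 at 16.0 to finish.
Option 20: unused.
Cost = 200×7.0 + 70×8.0 + 230×9.0 + 170×10.0 + 60×15.0 + 30×16.0 = 7110.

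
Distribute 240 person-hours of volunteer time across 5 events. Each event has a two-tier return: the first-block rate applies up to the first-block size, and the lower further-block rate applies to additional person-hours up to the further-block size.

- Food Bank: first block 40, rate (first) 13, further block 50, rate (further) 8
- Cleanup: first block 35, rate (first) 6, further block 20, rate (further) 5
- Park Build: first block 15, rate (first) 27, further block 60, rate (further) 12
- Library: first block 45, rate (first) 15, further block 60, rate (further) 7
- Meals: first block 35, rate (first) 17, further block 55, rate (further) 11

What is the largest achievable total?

Treat each block as its own option and order by rate: Park Build/tier1 27 > Meals/tier1 17 > Library/tier1 15 > Food Bank/tier1 13 > Park Build/tier2 12 > Meals/tier2 11 > Food Bank/tier2 8 > Library/tier2 7 > Cleanup/tier1 6 > Cleanup/tier2 5.
Park Build/tier1 (27): +15 → 225 left.
Meals/tier1 (17): +35 → 190 left.
Library tier1 at 15: fill all 45 → 145 left.
Food Bank tier1 at 13: fill all 40 → 105 left.
Park Build tier2 at 12: fill all 60 → 45 left.
Meals/tier2: +45 of 55 at 11; pool empty.
Total = 27×15 + 17×35 + 15×45 + 13×40 + 12×60 + 11×45 = 3410.

3410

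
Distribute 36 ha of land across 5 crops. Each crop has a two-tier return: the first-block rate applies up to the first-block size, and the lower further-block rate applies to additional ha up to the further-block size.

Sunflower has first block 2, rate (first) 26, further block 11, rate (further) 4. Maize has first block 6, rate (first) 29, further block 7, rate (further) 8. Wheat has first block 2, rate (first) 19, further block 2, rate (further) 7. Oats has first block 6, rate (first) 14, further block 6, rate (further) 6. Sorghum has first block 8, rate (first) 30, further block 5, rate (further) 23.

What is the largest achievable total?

Order all 10 blocks by rate: Sorghum/tier1 30 > Maize/tier1 29 > Sunflower/tier1 26 > Sorghum/tier2 23 > Wheat/tier1 19 > Oats/tier1 14 > Maize/tier2 8 > Wheat/tier2 7 > Oats/tier2 6 > Sunflower/tier2 4.
Sorghum/tier1 (30): +8 ; 28 left.
Maize tier1 at 29: fill all 6 ; 22 left.
Fill Sunflower tier1 block (2 at 26) ; 20 left.
Sorghum/tier2 (23): +5 ; 15 left.
Wheat tier1 at 19: fill all 2 ; 13 left.
Oats tier1 at 14: fill all 6 ; 7 left.
Maize tier2 at 8: fill all 7 ; 0 left.
Total = 30×8 + 29×6 + 26×2 + 23×5 + 19×2 + 14×6 + 8×7 = 759.

759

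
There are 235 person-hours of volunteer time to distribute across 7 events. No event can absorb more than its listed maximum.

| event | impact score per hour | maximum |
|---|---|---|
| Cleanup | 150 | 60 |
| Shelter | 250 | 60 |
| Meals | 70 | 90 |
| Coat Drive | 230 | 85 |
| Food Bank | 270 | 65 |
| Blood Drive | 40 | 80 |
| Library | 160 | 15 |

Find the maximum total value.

56000

Highest impact score per hour first: Food Bank 270 > Shelter 250 > Coat Drive 230 > Library 160 > Cleanup 150 > Meals 70 > Blood Drive 40.
Food Bank: +65 to 65 (cap) — 170 left.
Shelter: +60 to 60 (cap) — 110 left.
Coat Drive takes 85 to reach its cap of 85 — 25 left.
Library: +15 to 15 (cap) — 10 left.
Only 10 left; Cleanup takes them to reach 10.
Total = 150×10 + 250×60 + 230×85 + 270×65 + 160×15 = 56000.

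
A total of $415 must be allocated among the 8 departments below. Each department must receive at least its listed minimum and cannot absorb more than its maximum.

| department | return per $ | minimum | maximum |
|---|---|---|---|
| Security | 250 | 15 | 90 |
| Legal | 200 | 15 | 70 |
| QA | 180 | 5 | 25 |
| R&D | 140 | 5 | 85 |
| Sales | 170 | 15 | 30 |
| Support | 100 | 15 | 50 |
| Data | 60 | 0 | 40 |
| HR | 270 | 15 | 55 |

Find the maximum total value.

78450

Meeting every minimum uses 15+15+5+5+15+15+0+15 = 85 $, leaving 330.
Rank by return per $: HR 270 > Security 250 > Legal 200 > QA 180 > Sales 170 > R&D 140 > Support 100 > Data 60.
Give HR 40 more to hit its cap of 55 — 290 left.
Give Security 75 more to hit its cap of 90 — 215 left.
Legal: +55 to 70 (cap) — 160 left.
QA takes 20 more to reach its cap of 25 — 140 left.
Sales takes 15 more to reach its cap of 30 — 125 left.
R&D: +80 to 85 (cap) — 45 left.
Give Support 35 more to hit its cap of 50 — 10 left.
Data: +10 (room for 40) → 10. Pool exhausted.
Total = 250×90 + 200×70 + 180×25 + 140×85 + 170×30 + 100×50 + 60×10 + 270×55 = 78450.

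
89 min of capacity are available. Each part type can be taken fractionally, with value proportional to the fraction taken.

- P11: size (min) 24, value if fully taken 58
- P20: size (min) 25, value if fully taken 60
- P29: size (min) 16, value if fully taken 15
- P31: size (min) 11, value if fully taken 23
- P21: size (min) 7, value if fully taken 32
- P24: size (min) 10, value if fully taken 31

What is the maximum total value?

215.25

Best value per unit of size first: P21 32/7≈4.57, P24 31/10≈3.1, P11 58/24≈2.42, P20 60/25≈2.4, P31 23/11≈2.09, P29 15/16≈0.938.
P21: take in full, 7 min for value 32 → 82 left.
P24: take in full, 10 min for value 31 → 72 left.
Take all of P11 (24 min, value 58) → 48 min left.
All 25 min of P20 fit (value 60) → 23 remain.
P31: take in full, 11 min for value 23 → 12 left.
12 min left: a 12/16 share of P29 gives 15×12/16 = 11.25.
Total value = 215.25.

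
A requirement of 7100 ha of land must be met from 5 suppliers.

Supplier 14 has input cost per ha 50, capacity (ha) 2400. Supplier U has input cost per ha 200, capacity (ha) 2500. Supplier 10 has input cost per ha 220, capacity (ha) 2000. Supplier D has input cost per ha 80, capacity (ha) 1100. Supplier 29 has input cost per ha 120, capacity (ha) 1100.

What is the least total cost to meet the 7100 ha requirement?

840000

Cheapest first:
Supplier 14 (50): use full 2400 ; 4700 ha to go.
Take 1100 from Supplier D at 80 ; need 3600 more.
Take 1100 from Supplier 29 at 120 ; need 2500 more.
Supplier U at 200: take all 2500 ha ; 0 still needed.
Supplier 10: unused.
Cost = 2400×50 + 1100×80 + 1100×120 + 2500×200 = 840000.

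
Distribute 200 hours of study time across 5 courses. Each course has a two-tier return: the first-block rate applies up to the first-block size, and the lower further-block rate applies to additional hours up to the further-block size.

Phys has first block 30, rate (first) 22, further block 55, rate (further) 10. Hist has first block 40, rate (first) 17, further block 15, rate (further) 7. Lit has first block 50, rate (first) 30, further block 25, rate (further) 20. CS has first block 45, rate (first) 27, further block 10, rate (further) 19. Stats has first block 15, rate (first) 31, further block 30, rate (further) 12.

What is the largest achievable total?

Treat each block as its own option and order by rate: Stats/T1 31 > Lit/T1 30 > CS/T1 27 > Phys/T1 22 > Lit/T2 20 > CS/T2 19 > Hist/T1 17 > Stats/T2 12 > Phys/T2 10 > Hist/T2 7.
Fill Stats T1 block (15 at 31) — 185 left.
Lit/T1 (30): +50 — 135 left.
CS T1 at 27: fill all 45 — 90 left.
Phys T1 at 22: fill all 30 — 60 left.
Fill Lit T2 block (25 at 20) — 35 left.
Fill CS T2 block (10 at 19) — 25 left.
Hist/T1: +25 of 40 at 17; pool empty.
Total = 31×15 + 30×50 + 27×45 + 22×30 + 20×25 + 19×10 + 17×25 = 4955.

4955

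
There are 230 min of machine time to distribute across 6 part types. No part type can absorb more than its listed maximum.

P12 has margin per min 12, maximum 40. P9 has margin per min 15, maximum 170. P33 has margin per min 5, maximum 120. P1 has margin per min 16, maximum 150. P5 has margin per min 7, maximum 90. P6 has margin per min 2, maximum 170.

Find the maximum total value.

Highest margin per min first: P1 16 > P9 15 > P12 12 > P5 7 > P33 5 > P6 2.
P1 takes 150 to reach its cap of 150 — 80 left.
P9: +80 (room for 170) → 80. Pool exhausted.
Total = 15×80 + 16×150 = 3600.

3600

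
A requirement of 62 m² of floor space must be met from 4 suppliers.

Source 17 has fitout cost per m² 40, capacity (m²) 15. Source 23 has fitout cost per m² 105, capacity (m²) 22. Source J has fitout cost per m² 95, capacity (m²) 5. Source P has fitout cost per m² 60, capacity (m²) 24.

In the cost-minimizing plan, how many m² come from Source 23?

Use suppliers in increasing cost order.
Source 17 at 40: take all 15 m² ; 47 still needed.
Source P at 60: take all 24 m² ; 23 still needed.
Source J at 95: take all 5 m² ; 18 still needed.
Source 23 at 105: take 18 of its 22 ; requirement met.

18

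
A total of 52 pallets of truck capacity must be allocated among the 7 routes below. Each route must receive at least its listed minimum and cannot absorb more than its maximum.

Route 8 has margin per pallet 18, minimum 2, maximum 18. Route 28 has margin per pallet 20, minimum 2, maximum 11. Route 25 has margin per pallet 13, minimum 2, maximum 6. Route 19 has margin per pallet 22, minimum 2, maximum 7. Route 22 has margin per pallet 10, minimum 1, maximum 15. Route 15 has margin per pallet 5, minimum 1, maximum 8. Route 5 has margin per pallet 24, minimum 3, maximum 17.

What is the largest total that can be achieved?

Meeting every minimum uses 2+2+2+2+1+1+3 = 13 pallets, leaving 39.
Highest margin per pallet first: Route 5 24 > Route 19 22 > Route 28 20 > Route 8 18 > Route 25 13 > Route 22 10 > Route 15 5.
Route 5 takes 14 more to reach its cap of 17 → 25 left.
Give Route 19 5 more to hit its cap of 7 → 20 left.
Give Route 28 9 more to hit its cap of 11 → 11 left.
Only 11 left; Route 8 takes them to reach 13.
Total = 18×13 + 20×11 + 13×2 + 22×7 + 10×1 + 5×1 + 24×17 = 1057.

1057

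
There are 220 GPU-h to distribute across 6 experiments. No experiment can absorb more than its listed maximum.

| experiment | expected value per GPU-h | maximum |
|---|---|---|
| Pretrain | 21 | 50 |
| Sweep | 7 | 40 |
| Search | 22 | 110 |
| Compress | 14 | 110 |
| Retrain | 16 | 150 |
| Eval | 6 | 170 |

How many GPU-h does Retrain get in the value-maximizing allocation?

60

Order the experiments by expected value per GPU-h: Search 22 > Pretrain 21 > Retrain 16 > Compress 14 > Sweep 7 > Eval 6.
Search takes 110 to reach its cap of 110 → 110 left.
Pretrain: +50 to 50 (cap) → 60 left.
Only 60 left; Retrain takes them to reach 60.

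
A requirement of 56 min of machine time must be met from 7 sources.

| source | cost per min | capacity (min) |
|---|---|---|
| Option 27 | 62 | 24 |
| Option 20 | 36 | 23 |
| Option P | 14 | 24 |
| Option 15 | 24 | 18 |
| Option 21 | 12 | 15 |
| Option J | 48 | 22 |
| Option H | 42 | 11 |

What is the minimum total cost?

Fill from the cheapest source first.
Option 21 (12): use full 15 ; 41 min to go.
Option P (14): use full 24 ; 17 min to go.
Take 17 from Option 15 at 24 to finish.
Option 20, Option H, Option J, Option 27: unused.
Cost = 15×12 + 24×14 + 17×24 = 924.

924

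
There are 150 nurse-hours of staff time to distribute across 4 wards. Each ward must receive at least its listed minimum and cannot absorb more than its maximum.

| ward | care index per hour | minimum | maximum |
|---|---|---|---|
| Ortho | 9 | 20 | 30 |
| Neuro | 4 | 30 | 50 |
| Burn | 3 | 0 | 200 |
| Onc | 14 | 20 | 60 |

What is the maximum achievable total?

1340

Meeting every minimum uses 20+30+0+20 = 70 nurse-hours, leaving 80.
Rank by care index per hour: Onc 14 > Ortho 9 > Neuro 4 > Burn 3.
Give Onc 40 more to hit its cap of 60 ; 40 left.
Ortho takes 10 more to reach its cap of 30 ; 30 left.
Give Neuro 20 more to hit its cap of 50 ; 10 left.
Burn has room for 200 more but only 10 remain, so it gets 10.
Total = 9×30 + 4×50 + 3×10 + 14×60 = 1340.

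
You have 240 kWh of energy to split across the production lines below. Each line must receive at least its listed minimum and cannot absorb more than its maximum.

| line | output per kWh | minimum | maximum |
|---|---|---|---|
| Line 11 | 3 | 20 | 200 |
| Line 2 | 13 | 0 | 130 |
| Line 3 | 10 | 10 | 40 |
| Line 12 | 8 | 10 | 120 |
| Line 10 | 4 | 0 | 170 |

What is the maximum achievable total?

2550

Meeting every minimum uses 20+0+10+10+0 = 40 kWh, leaving 200.
Order the production lines by output per kWh: Line 2 13 > Line 3 10 > Line 12 8 > Line 10 4 > Line 11 3.
Line 2 takes 130 more to reach its cap of 130 — 70 left.
Give Line 3 30 more to hit its cap of 40 — 40 left.
Only 40 left; Line 12 takes them to reach 50.
Total = 3×20 + 13×130 + 10×40 + 8×50 = 2550.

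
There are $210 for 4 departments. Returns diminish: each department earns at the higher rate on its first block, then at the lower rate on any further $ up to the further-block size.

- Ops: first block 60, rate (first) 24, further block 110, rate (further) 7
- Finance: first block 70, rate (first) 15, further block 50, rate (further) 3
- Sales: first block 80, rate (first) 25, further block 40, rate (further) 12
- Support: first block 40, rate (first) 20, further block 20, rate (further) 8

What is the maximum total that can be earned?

4690

Rank every tier by rate: Sales/first 25 > Ops/first 24 > Support/first 20 > Finance/first 15 > Sales/second 12 > Support/second 8 > Ops/second 7 > Finance/second 3.
Fill Sales first block (80 at 25) → 130 left.
Ops/first (24): +60 → 70 left.
Support/first (20): +40 → 30 left.
Finance/first: +30 of 70 at 15; pool empty.
Total = 25×80 + 24×60 + 20×40 + 15×30 = 4690.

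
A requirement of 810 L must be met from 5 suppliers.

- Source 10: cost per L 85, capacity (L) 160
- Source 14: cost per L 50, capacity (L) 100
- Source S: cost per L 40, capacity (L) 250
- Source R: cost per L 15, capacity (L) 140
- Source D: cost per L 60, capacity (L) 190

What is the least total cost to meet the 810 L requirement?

Cheapest first:
Source R at 15: take all 140 L — 670 still needed.
Source S (40): use full 250 — 420 L to go.
Source 14 (50): use full 100 — 320 L to go.
Take 190 from Source D at 60 — need 130 more.
Source 10 (85): take the remaining 130 — done.
Cost = 140×15 + 250×40 + 100×50 + 190×60 + 130×85 = 39550.

39550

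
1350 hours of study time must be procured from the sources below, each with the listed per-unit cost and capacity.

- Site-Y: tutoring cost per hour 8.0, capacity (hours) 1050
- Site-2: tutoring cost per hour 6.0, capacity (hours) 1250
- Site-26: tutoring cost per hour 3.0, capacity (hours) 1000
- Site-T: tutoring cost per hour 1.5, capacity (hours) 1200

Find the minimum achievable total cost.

2250

Fill from the cheapest source first.
Take 1200 from Site-T at 1.5 — need 150 more.
Site-26 at 3.0: take 150 of its 1000 — requirement met.
Site-2, Site-Y: unused.
Cost = 1200×1.5 + 150×3.0 = 2250.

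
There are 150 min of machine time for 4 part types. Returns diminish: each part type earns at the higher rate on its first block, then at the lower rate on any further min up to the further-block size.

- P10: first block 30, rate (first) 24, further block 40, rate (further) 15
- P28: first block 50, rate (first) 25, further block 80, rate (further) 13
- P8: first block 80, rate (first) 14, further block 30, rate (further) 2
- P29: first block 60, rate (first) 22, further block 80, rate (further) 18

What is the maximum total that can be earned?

Order all 8 blocks by rate: P28/T1 25 > P10/T1 24 > P29/T1 22 > P29/T2 18 > P10/T2 15 > P8/T1 14 > P28/T2 13 > P8/T2 2.
P28/T1 (25): +50 → 100 left.
P10/T1 (24): +30 → 70 left.
Fill P29 T1 block (60 at 22) → 10 left.
P29/T2: +10 of 80 at 18; pool empty.
Total = 25×50 + 24×30 + 22×60 + 18×10 = 3470.

3470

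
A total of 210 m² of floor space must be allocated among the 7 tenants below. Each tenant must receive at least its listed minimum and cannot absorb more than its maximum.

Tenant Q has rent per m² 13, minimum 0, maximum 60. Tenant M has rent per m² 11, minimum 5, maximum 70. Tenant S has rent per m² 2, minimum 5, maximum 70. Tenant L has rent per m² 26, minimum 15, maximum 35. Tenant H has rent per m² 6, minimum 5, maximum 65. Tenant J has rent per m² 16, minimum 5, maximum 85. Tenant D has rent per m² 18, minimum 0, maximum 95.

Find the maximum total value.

Meeting every minimum uses 0+5+5+15+5+5+0 = 35 m², leaving 175.
Order the tenants by rent per m²: Tenant L 26 > Tenant D 18 > Tenant J 16 > Tenant Q 13 > Tenant M 11 > Tenant H 6 > Tenant S 2.
Give Tenant L 20 more to hit its cap of 35 → 155 left.
Tenant D: +95 to 95 (cap) → 60 left.
Tenant J: +60 (room for 80) → 65. Pool exhausted.
Total = 11×5 + 2×5 + 26×35 + 6×5 + 16×65 + 18×95 = 3755.

3755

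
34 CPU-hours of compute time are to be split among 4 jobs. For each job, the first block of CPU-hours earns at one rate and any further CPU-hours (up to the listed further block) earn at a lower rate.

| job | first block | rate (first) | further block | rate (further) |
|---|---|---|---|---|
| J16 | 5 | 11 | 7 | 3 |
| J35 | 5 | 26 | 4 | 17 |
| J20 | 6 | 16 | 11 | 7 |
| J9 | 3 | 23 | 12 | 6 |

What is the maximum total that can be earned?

Order all 8 blocks by rate: J35/T1 26 > J9/T1 23 > J35/T2 17 > J20/T1 16 > J16/T1 11 > J20/T2 7 > J9/T2 6 > J16/T2 3.
Fill J35 T1 block (5 at 26) → 29 left.
J9/T1 (23): +3 → 26 left.
Fill J35 T2 block (4 at 17) → 22 left.
J20 T1 at 16: fill all 6 → 16 left.
Fill J16 T1 block (5 at 11) → 11 left.
J20/T2 (7): +11 → 0 left.
Total = 26×5 + 23×3 + 17×4 + 16×6 + 11×5 + 7×11 = 495.

495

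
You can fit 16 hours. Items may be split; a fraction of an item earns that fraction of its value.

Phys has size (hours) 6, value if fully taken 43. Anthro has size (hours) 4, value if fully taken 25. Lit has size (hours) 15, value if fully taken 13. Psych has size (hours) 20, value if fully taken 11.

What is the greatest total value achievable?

73.2

Sort by value density: Phys 43/6≈7.17, Anthro 25/4≈6.25, Lit 13/15≈0.867, Psych 11/20≈0.55.
Phys: take in full, 6 hours for value 43 → 10 left.
Take all of Anthro (4 hours, value 25) → 6 hours left.
6 hours left: a 6/15 share of Lit gives 13×6/15 = 5.2.
Total value = 73.2.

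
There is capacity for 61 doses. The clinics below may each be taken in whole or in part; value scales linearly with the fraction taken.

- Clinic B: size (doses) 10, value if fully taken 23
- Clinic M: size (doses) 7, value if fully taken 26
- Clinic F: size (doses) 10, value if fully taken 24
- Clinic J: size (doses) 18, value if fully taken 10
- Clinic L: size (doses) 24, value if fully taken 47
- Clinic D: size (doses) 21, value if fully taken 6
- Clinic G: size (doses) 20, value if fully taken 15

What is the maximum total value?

Rank by value-to-size ratio: Clinic M 26/7≈3.71, Clinic F 24/10≈2.4, Clinic B 23/10≈2.3, Clinic L 47/24≈1.96, Clinic G 15/20≈0.75, Clinic J 10/18≈0.556, Clinic D 6/21≈0.286.
Take all of Clinic M (7 doses, value 26) → 54 doses left.
Clinic F: take in full, 10 doses for value 24 → 44 left.
All 10 doses of Clinic B fit (value 23) → 34 remain.
Clinic L: take in full, 24 doses for value 47 → 10 left.
10 doses left: a 10/20 share of Clinic G gives 15×10/20 = 7.5.
Total value = 127.5.

127.5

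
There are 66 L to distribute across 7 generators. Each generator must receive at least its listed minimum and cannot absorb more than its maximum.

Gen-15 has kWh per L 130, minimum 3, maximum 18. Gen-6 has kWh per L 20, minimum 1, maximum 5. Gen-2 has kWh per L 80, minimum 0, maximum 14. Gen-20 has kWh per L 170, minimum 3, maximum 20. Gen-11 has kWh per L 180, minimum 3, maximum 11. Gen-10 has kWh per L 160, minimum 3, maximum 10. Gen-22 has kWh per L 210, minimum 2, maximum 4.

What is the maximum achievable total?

Meeting every minimum uses 3+1+0+3+3+3+2 = 15 L, leaving 51.
Order the generators by kWh per L: Gen-22 210 > Gen-11 180 > Gen-20 170 > Gen-10 160 > Gen-15 130 > Gen-2 80 > Gen-6 20.
Give Gen-22 2 more to hit its cap of 4 — 49 left.
Gen-11 takes 8 more to reach its cap of 11 — 41 left.
Give Gen-20 17 more to hit its cap of 20 — 24 left.
Gen-10: +7 to 10 (cap) — 17 left.
Gen-15 takes 15 more to reach its cap of 18 — 2 left.
Gen-2: +2 (room for 14) → 2. Pool exhausted.
Total = 130×18 + 20×1 + 80×2 + 170×20 + 180×11 + 160×10 + 210×4 = 10340.

10340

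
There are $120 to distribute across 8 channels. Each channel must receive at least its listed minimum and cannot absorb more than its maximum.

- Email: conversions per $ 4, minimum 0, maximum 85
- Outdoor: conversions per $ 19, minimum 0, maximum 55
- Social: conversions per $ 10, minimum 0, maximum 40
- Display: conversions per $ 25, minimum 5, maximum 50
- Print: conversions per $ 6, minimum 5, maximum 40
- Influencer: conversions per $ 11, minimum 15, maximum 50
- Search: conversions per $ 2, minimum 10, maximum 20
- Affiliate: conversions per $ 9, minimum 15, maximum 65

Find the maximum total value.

Meeting every minimum uses 0+0+0+5+5+15+10+15 = 50 $, leaving 70.
Rank by conversions per $: Display 25 > Outdoor 19 > Influencer 11 > Social 10 > Affiliate 9 > Print 6 > Email 4 > Search 2.
Display takes 45 more to reach its cap of 50 ; 25 left.
Only 25 left; Outdoor takes them to reach 25.
Total = 19×25 + 25×50 + 6×5 + 11×15 + 2×10 + 9×15 = 2075.

2075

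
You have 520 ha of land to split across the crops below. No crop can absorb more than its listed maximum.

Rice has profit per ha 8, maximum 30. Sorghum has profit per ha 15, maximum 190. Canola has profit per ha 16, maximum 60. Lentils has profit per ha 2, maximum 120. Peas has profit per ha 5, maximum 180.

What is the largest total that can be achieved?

Rank by profit per ha: Canola 16 > Sorghum 15 > Rice 8 > Peas 5 > Lentils 2.
Canola takes 60 to reach its cap of 60 — 460 left.
Sorghum: +190 to 190 (cap) — 270 left.
Rice takes 30 to reach its cap of 30 — 240 left.
Peas: +180 to 180 (cap) — 60 left.
Lentils has room for 120 but only 60 remain, so it gets 60.
Total = 8×30 + 15×190 + 16×60 + 2×60 + 5×180 = 5070.

5070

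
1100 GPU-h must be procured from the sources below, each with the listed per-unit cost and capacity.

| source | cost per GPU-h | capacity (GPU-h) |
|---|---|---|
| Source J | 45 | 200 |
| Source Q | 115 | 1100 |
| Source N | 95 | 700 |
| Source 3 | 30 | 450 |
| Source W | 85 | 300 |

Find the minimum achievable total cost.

Fill from the cheapest source first.
Source 3 at 30: take all 450 GPU-h — 650 still needed.
Source J at 45: take all 200 GPU-h — 450 still needed.
Source W at 85: take all 300 GPU-h — 150 still needed.
Source N at 95: take 150 of its 700 — requirement met.
Source Q: unused.
Cost = 450×30 + 200×45 + 300×85 + 150×95 = 62250.

62250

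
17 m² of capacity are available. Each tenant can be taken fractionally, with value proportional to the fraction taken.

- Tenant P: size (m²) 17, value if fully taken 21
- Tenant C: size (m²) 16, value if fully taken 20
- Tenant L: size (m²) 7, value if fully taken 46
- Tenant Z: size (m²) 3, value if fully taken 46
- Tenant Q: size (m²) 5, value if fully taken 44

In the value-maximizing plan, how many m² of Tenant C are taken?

Sort by value density: Tenant Z 46/3≈15.3, Tenant Q 44/5≈8.8, Tenant L 46/7≈6.57, Tenant C 20/16≈1.25, Tenant P 21/17≈1.24.
Take all of Tenant Z (3 m², value 46) ; 14 m² left.
Take all of Tenant Q (5 m², value 44) ; 9 m² left.
Take all of Tenant L (7 m², value 46) ; 2 m² left.
Fill the last 2 m² with part of Tenant C: 2/16 of it earns 2.5.

2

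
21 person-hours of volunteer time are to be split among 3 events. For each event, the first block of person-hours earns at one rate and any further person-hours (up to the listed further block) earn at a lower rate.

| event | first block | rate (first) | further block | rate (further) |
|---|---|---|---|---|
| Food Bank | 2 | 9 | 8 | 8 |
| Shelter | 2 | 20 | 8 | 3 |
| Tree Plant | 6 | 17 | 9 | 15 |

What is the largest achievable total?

Rank every tier by rate: Shelter/T1 20 > Tree Plant/T1 17 > Tree Plant/T2 15 > Food Bank/T1 9 > Food Bank/T2 8 > Shelter/T2 3.
Shelter/T1 (20): +2 — 19 left.
Tree Plant/T1 (17): +6 — 13 left.
Tree Plant/T2 (15): +9 — 4 left.
Fill Food Bank T1 block (2 at 9) — 2 left.
Food Bank T2 at 8: only 2 left, fill 2.
Total = 20×2 + 17×6 + 15×9 + 9×2 + 8×2 = 311.

311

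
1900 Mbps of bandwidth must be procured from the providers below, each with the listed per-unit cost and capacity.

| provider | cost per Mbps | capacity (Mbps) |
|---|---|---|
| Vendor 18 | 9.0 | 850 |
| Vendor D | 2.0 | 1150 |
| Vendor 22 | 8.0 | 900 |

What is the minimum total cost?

Cheapest first:
Vendor D (2.0): use full 1150 → 750 Mbps to go.
Vendor 22 (8.0): take the remaining 750 → done.
Vendor 18: unused.
Cost = 1150×2.0 + 750×8.0 = 8300.

8300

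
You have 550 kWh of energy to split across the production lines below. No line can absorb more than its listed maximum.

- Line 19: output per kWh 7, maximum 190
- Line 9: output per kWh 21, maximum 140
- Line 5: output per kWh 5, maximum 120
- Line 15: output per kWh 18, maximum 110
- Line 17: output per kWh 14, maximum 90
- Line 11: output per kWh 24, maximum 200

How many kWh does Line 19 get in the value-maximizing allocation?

10

Highest output per kWh first: Line 11 24 > Line 9 21 > Line 15 18 > Line 17 14 > Line 19 7 > Line 5 5.
Line 11: +200 to 200 (cap) → 350 left.
Line 9 takes 140 to reach its cap of 140 → 210 left.
Give Line 15 110 to hit its cap of 110 → 100 left.
Line 17: +90 to 90 (cap) → 10 left.
Only 10 left; Line 19 takes them to reach 10.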